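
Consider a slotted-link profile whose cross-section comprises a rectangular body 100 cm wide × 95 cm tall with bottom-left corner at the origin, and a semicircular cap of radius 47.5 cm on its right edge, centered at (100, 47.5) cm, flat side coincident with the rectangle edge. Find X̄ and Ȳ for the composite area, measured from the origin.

Part | A | x̄ᵢ | ȳᵢ | A·x̄ᵢ | A·ȳᵢ
rectangular body | 9500.00 | 50.00 | 47.50 | 475000.00 | 451250.00
semicircular end | 3544.11 | 120.16 | 47.50 | 425858.84 | 168345.19
Σ | 13044.11 |  |  | 900858.84 | 619595.19
X̄ = 900858.84 / 13044.11 = 69.06 cm
Ȳ = 619595.19 / 13044.11 = 47.50 cm

X̄ = 69.06 cm, Ȳ = 47.50 cm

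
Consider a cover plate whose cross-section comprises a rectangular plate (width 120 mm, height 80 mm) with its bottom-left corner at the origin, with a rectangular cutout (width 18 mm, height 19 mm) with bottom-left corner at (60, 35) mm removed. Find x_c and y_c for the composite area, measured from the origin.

x_c = 59.67 mm, y_c = 39.83 mm

Part | A | x̄ᵢ | ȳᵢ | A·x̄ᵢ | A·ȳᵢ
plate | 9600.00 | 60.00 | 40.00 | 576000.00 | 384000.00
hole | -342.00 | 69.00 | 44.50 | -23598.00 | -15219.00
Σ | 9258.00 |  |  | 552402.00 | 368781.00
x_c = 552402.00 / 9258.00 = 59.67 mm
y_c = 368781.00 / 9258.00 = 39.83 mm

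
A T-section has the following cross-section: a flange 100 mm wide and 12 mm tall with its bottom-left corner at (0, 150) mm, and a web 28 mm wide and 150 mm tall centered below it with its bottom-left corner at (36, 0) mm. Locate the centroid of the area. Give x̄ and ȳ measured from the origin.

web: A = 28 × 150 = 4200.00, centroid at (50.00, 75.00).
flange: A = 100 × 12 = 1200.00, centroid at (50.00, 156.00).
ΣA = 5400.00 mm², ΣAx̄ = 270000.00 mm³, ΣAȳ = 502200.00 mm³.
x̄ = 270000.00/5400.00 = 50.00 mm; ȳ = 502200.00/5400.00 = 93.00 mm.

x̄ = 50.00 mm, ȳ = 93.00 mm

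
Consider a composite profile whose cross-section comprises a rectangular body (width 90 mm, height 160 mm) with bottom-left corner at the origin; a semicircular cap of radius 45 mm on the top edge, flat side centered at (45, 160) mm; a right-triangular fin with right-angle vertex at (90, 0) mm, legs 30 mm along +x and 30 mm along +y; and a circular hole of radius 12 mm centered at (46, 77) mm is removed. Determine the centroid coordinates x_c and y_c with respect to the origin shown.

x_c = 46.38 mm, y_c = 96.22 mm

Part | A | x̄ᵢ | ȳᵢ | A·x̄ᵢ | A·ȳᵢ
rectangular body | 14400.00 | 45.00 | 80.00 | 648000.00 | 1152000.00
semicircular top | 3180.86 | 45.00 | 179.10 | 143138.82 | 569688.01
triangular fin | 450.00 | 100.00 | 10.00 | 45000.00 | 4500.00
hole | -452.39 | 46.00 | 77.00 | -20809.91 | -34833.98
Σ | 17578.47 |  |  | 815328.91 | 1691354.03
x_c = 815328.91 / 17578.47 = 46.38 mm
y_c = 1691354.03 / 17578.47 = 96.22 mm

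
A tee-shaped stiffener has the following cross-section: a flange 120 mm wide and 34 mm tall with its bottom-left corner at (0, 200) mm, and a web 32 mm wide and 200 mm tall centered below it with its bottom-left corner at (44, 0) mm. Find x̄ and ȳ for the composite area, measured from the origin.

Part | A | x̄ᵢ | ȳᵢ | A·x̄ᵢ | A·ȳᵢ
web | 6400.00 | 60.00 | 100.00 | 384000.00 | 640000.00
flange | 4080.00 | 60.00 | 217.00 | 244800.00 | 885360.00
Σ | 10480.00 |  |  | 628800.00 | 1525360.00
x̄ = 628800.00 / 10480.00 = 60.00 mm
ȳ = 1525360.00 / 10480.00 = 145.55 mm

x̄ = 60.00 mm, ȳ = 145.55 mm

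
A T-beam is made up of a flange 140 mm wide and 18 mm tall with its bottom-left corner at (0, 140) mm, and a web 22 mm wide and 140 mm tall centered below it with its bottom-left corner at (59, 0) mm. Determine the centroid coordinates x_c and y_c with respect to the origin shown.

x_c = 70.00 mm, y_c = 105.55 mm

web: A = 22 × 140 = 3080.00, centroid at (70.00, 70.00).
flange: A = 140 × 18 = 2520.00, centroid at (70.00, 149.00).
ΣA = 5600.00 mm², ΣAx_c = 392000.00 mm³, ΣAy_c = 591080.00 mm³.
x_c = 392000.00/5600.00 = 70.00 mm; y_c = 591080.00/5600.00 = 105.55 mm.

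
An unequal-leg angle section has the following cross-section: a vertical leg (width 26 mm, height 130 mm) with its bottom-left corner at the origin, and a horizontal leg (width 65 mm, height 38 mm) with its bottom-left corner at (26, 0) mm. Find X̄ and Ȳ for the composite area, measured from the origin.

vertical leg: A = 26 × 130 = 3380.00, centroid at (13.00, 65.00).
horizontal leg: A = 65 × 38 = 2470.00, centroid at (58.50, 19.00).
ΣA = 5850.00 mm²
ΣAX̄ = (3380.00)(13.00) + (2470.00)(58.50) = 188435.00 mm³
ΣAȲ = (3380.00)(65.00) + (2470.00)(19.00) = 266630.00 mm³
X̄ = 188435.00 / 5850.00 = 32.21 mm
Ȳ = 266630.00 / 5850.00 = 45.58 mm

X̄ = 32.21 mm, Ȳ = 45.58 mm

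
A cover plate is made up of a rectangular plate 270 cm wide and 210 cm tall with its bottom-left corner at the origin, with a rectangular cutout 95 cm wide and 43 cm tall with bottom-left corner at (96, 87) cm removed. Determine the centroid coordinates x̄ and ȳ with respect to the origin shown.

x̄ = 134.34 cm, ȳ = 104.73 cm

plate: A = 270 × 210 = 56700.00, centroid at (135.00, 105.00).
hole: A = −(95 × 43) = -4085.00, centroid at (143.50, 108.50).
ΣA = 52615.00 cm²
ΣAx̄ = (56700.00)(135.00) + (-4085.00)(143.50) = 7068302.50 cm³
ΣAȳ = (56700.00)(105.00) + (-4085.00)(108.50) = 5510277.50 cm³
x̄ = 7068302.50 / 52615.00 = 134.34 cm
ȳ = 5510277.50 / 52615.00 = 104.73 cm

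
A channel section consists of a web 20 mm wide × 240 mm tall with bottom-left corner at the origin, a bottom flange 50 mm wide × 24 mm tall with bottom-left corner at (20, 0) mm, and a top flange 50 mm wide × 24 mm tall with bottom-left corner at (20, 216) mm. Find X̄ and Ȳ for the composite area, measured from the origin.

web: A = 20 × 240 = 4800.00, centroid at (10.00, 120.00).
bottom flange: A = 50 × 24 = 1200.00, centroid at (45.00, 12.00).
top flange: A = 50 × 24 = 1200.00, centroid at (45.00, 228.00).
ΣA = 7200.00 mm², ΣAX̄ = 156000.00 mm³, ΣAȲ = 864000.00 mm³.
X̄ = 156000.00/7200.00 = 21.67 mm; Ȳ = 864000.00/7200.00 = 120.00 mm.

X̄ = 21.67 mm, Ȳ = 120.00 mm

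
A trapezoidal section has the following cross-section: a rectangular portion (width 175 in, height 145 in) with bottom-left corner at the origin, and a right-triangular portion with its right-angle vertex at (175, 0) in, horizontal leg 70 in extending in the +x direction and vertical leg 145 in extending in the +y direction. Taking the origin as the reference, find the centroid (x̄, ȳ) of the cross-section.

x̄ = 105.97 in, ȳ = 68.47 in

rectangular portion: A = 175 × 145 = 25375.00, centroid at (87.50, 72.50).
triangular portion: A = ½·70·145 = 5075.00, centroid at (198.33, 48.33).
ΣA = 30450.00 in², ΣAx̄ = 3226854.17 in³, ΣAȳ = 2084979.17 in³.
x̄ = 3226854.17/30450.00 = 105.97 in; ȳ = 2084979.17/30450.00 = 68.47 in.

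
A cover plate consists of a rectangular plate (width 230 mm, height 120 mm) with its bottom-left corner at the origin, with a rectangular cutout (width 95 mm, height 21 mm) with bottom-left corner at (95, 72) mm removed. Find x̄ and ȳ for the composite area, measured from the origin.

plate: A = 230 × 120 = 27600.00, centroid at (115.00, 60.00).
hole: A = −(95 × 21) = -1995.00, centroid at (142.50, 82.50).
ΣA = 25605.00 mm²
ΣAx̄ = (27600.00)(115.00) + (-1995.00)(142.50) = 2889712.50 mm³
ΣAȳ = (27600.00)(60.00) + (-1995.00)(82.50) = 1491412.50 mm³
x̄ = 2889712.50 / 25605.00 = 112.86 mm
ȳ = 1491412.50 / 25605.00 = 58.25 mm

x̄ = 112.86 mm, ȳ = 58.25 mm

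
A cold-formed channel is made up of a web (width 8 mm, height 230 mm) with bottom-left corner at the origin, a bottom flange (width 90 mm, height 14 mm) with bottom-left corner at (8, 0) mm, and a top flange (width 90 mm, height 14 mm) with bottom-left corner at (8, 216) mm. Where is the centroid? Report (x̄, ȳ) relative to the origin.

x̄ = 32.32 mm, ȳ = 115.00 mm

web: A = 8 × 230 = 1840.00, centroid at (4.00, 115.00).
bottom flange: A = 90 × 14 = 1260.00, centroid at (53.00, 7.00).
top flange: A = 90 × 14 = 1260.00, centroid at (53.00, 223.00).
ΣA = 4360.00 mm², ΣAx̄ = 140920.00 mm³, ΣAȳ = 501400.00 mm³.
x̄ = 140920.00/4360.00 = 32.32 mm; ȳ = 501400.00/4360.00 = 115.00 mm.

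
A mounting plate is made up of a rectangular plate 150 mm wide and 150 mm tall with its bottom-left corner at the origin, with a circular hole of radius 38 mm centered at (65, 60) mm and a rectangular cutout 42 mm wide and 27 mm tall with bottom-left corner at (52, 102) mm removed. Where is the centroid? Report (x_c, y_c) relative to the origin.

plate: A = 150 × 150 = 22500.00, centroid at (75.00, 75.00).
hole 1: A = −π·38² = -4536.46, centroid at (65.00, 60.00).
hole 2: A = −(42 × 27) = -1134.00, centroid at (73.00, 115.50).
ΣA = 16829.54 mm²
ΣAx_c = (22500.00)(75.00) + (-4536.46)(65.00) + (-1134.00)(73.00) = 1309848.11 mm³
ΣAy_c = (22500.00)(75.00) + (-4536.46)(60.00) + (-1134.00)(115.50) = 1284335.41 mm³
x_c = 1309848.11 / 16829.54 = 77.83 mm
y_c = 1284335.41 / 16829.54 = 76.31 mm

x_c = 77.83 mm, y_c = 76.31 mm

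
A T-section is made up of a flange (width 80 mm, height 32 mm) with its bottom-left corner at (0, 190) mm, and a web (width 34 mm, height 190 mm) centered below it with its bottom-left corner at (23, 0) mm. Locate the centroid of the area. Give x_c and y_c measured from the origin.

x_c = 40.00 mm, y_c = 126.50 mm

Part | A | x̄ᵢ | ȳᵢ | A·x̄ᵢ | A·ȳᵢ
web | 6460.00 | 40.00 | 95.00 | 258400.00 | 613700.00
flange | 2560.00 | 40.00 | 206.00 | 102400.00 | 527360.00
Σ | 9020.00 |  |  | 360800.00 | 1141060.00
x_c = 360800.00 / 9020.00 = 40.00 mm
y_c = 1141060.00 / 9020.00 = 126.50 mm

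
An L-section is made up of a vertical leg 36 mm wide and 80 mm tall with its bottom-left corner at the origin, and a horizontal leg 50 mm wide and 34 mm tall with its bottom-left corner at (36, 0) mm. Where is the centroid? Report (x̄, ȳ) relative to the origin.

vertical leg: A = 36 × 80 = 2880.00, centroid at (18.00, 40.00).
horizontal leg: A = 50 × 34 = 1700.00, centroid at (61.00, 17.00).
ΣA = 4580.00 mm²
ΣAx̄ = (2880.00)(18.00) + (1700.00)(61.00) = 155540.00 mm³
ΣAȳ = (2880.00)(40.00) + (1700.00)(17.00) = 144100.00 mm³
x̄ = 155540.00 / 4580.00 = 33.96 mm
ȳ = 144100.00 / 4580.00 = 31.46 mm

x̄ = 33.96 mm, ȳ = 31.46 mm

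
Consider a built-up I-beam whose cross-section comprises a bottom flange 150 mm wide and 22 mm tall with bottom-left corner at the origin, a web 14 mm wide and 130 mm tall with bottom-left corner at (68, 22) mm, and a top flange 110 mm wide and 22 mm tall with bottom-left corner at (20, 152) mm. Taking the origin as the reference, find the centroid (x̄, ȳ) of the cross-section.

Part | A | x̄ᵢ | ȳᵢ | A·x̄ᵢ | A·ȳᵢ
bottom flange | 3300.00 | 75.00 | 11.00 | 247500.00 | 36300.00
web | 1820.00 | 75.00 | 87.00 | 136500.00 | 158340.00
top flange | 2420.00 | 75.00 | 163.00 | 181500.00 | 394460.00
Σ | 7540.00 |  |  | 565500.00 | 589100.00
x̄ = 565500.00 / 7540.00 = 75.00 mm
ȳ = 589100.00 / 7540.00 = 78.13 mm

x̄ = 75.00 mm, ȳ = 78.13 mm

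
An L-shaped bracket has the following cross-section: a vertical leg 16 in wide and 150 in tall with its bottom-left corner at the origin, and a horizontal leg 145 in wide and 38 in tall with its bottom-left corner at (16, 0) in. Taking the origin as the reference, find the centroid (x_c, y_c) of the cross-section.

x_c = 64.08 in, y_c = 35.99 in

Part | A | x̄ᵢ | ȳᵢ | A·x̄ᵢ | A·ȳᵢ
vertical leg | 2400.00 | 8.00 | 75.00 | 19200.00 | 180000.00
horizontal leg | 5510.00 | 88.50 | 19.00 | 487635.00 | 104690.00
Σ | 7910.00 |  |  | 506835.00 | 284690.00
x_c = 506835.00 / 7910.00 = 64.08 in
y_c = 284690.00 / 7910.00 = 35.99 in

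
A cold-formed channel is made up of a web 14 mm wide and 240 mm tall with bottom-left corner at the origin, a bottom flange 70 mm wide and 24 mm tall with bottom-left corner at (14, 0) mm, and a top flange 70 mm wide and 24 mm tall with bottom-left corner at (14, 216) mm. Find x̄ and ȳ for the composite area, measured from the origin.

web: A = 14 × 240 = 3360.00, centroid at (7.00, 120.00).
bottom flange: A = 70 × 24 = 1680.00, centroid at (49.00, 12.00).
top flange: A = 70 × 24 = 1680.00, centroid at (49.00, 228.00).
ΣA = 6720.00 mm²
ΣAx̄ = (3360.00)(7.00) + (1680.00)(49.00) + (1680.00)(49.00) = 188160.00 mm³
ΣAȳ = (3360.00)(120.00) + (1680.00)(12.00) + (1680.00)(228.00) = 806400.00 mm³
x̄ = 188160.00 / 6720.00 = 28.00 mm
ȳ = 806400.00 / 6720.00 = 120.00 mm

x̄ = 28.00 mm, ȳ = 120.00 mm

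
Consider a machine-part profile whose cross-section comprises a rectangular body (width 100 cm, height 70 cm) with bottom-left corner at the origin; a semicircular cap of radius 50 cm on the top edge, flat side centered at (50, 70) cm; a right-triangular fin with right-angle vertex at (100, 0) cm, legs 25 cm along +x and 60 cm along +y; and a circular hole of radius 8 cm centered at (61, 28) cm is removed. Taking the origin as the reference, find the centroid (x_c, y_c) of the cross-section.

rectangular body: A = 100 × 70 = 7000.00, centroid at (50.00, 35.00).
semicircular top: A = ½π·50² = 3926.99, centroid at (50.00, 91.22).
triangular fin: A = ½·25·60 = 750.00, centroid at (108.33, 20.00).
hole: A = −π·8² = -201.06, centroid at (61.00, 28.00).
ΣA = 11475.93 cm²
ΣAx_c = (7000.00)(50.00) + (3926.99)(50.00) + (750.00)(108.33) + (-201.06)(61.00) = 615334.76 cm³
ΣAy_c = (7000.00)(35.00) + (3926.99)(91.22) + (750.00)(20.00) + (-201.06)(28.00) = 612592.96 cm³
x_c = 615334.76 / 11475.93 = 53.62 cm
y_c = 612592.96 / 11475.93 = 53.38 cm

x_c = 53.62 cm, y_c = 53.38 cm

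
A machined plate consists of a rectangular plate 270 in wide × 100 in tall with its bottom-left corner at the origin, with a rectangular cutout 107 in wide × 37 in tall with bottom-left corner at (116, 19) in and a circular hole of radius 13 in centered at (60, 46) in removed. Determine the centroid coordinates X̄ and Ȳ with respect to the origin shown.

Part | A | x̄ᵢ | ȳᵢ | A·x̄ᵢ | A·ȳᵢ
plate | 27000.00 | 135.00 | 50.00 | 3645000.00 | 1350000.00
hole 1 | -3959.00 | 169.50 | 37.50 | -671050.50 | -148462.50
hole 2 | -530.93 | 60.00 | 46.00 | -31855.75 | -24422.74
Σ | 22510.07 |  |  | 2942093.75 | 1177114.76
X̄ = 2942093.75 / 22510.07 = 130.70 in
Ȳ = 1177114.76 / 22510.07 = 52.29 in

X̄ = 130.70 in, Ȳ = 52.29 in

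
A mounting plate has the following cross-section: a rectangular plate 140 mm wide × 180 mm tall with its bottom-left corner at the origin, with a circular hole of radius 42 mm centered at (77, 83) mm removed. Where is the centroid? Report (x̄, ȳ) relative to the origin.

plate: A = 140 × 180 = 25200.00, centroid at (70.00, 90.00).
hole: A = −π·42² = -5541.77, centroid at (77.00, 83.00).
ΣA = 19658.23 mm², ΣAx̄ = 1337283.75 mm³, ΣAȳ = 1808033.14 mm³.
x̄ = 1337283.75/19658.23 = 68.03 mm; ȳ = 1808033.14/19658.23 = 91.97 mm.

x̄ = 68.03 mm, ȳ = 91.97 mm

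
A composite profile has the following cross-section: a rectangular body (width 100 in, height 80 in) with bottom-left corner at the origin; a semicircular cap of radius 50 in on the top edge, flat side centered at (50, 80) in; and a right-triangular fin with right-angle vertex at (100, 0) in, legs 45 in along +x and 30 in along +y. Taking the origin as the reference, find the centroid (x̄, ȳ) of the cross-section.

x̄ = 53.48 in, ȳ = 57.47 in

rectangular body: A = 100 × 80 = 8000.00, centroid at (50.00, 40.00).
semicircular top: A = ½π·50² = 3926.99, centroid at (50.00, 101.22).
triangular fin: A = ½·45·30 = 675.00, centroid at (115.00, 10.00).
ΣA = 12601.99 in²
ΣAx̄ = (8000.00)(50.00) + (3926.99)(50.00) + (675.00)(115.00) = 673974.54 in³
ΣAȳ = (8000.00)(40.00) + (3926.99)(101.22) + (675.00)(10.00) = 724242.60 in³
x̄ = 673974.54 / 12601.99 = 53.48 in
ȳ = 724242.60 / 12601.99 = 57.47 in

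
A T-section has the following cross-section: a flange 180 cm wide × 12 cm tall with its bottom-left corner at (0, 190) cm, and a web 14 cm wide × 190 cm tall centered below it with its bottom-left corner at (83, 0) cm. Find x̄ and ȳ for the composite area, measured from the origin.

x̄ = 90.00 cm, ȳ = 140.26 cm

web: A = 14 × 190 = 2660.00, centroid at (90.00, 95.00).
flange: A = 180 × 12 = 2160.00, centroid at (90.00, 196.00).
ΣA = 4820.00 cm², ΣAx̄ = 433800.00 cm³, ΣAȳ = 676060.00 cm³.
x̄ = 433800.00/4820.00 = 90.00 cm; ȳ = 676060.00/4820.00 = 140.26 cm.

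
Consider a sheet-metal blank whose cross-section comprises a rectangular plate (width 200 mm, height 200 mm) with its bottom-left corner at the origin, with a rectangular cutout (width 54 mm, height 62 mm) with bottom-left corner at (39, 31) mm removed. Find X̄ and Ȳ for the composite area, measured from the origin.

X̄ = 103.11 mm, Ȳ = 103.47 mm

plate: A = 200 × 200 = 40000.00, centroid at (100.00, 100.00).
hole: A = −(54 × 62) = -3348.00, centroid at (66.00, 62.00).
ΣA = 36652.00 mm², ΣAX̄ = 3779032.00 mm³, ΣAȲ = 3792424.00 mm³.
X̄ = 3779032.00/36652.00 = 103.11 mm; Ȳ = 3792424.00/36652.00 = 103.47 mm.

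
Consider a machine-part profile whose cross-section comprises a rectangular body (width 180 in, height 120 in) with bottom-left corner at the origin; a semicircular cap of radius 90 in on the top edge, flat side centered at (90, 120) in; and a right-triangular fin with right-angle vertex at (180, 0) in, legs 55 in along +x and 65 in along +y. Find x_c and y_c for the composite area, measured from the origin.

x_c = 95.36 in, y_c = 92.70 in

rectangular body: A = 180 × 120 = 21600.00, centroid at (90.00, 60.00).
semicircular top: A = ½π·90² = 12723.45, centroid at (90.00, 158.20).
triangular fin: A = ½·55·65 = 1787.50, centroid at (198.33, 21.67).
ΣA = 36110.95 in²
ΣAx_c = (21600.00)(90.00) + (12723.45)(90.00) + (1787.50)(198.33) = 3443631.36 in³
ΣAy_c = (21600.00)(60.00) + (12723.45)(158.20) + (1787.50)(21.67) = 3347543.20 in³
x_c = 3443631.36 / 36110.95 = 95.36 in
y_c = 3347543.20 / 36110.95 = 92.70 in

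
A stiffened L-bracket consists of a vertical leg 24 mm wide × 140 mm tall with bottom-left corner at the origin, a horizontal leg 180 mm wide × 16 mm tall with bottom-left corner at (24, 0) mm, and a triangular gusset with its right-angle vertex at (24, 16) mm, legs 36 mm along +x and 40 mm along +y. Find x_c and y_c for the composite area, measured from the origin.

Part | A | x̄ᵢ | ȳᵢ | A·x̄ᵢ | A·ȳᵢ
vertical leg | 3360.00 | 12.00 | 70.00 | 40320.00 | 235200.00
horizontal leg | 2880.00 | 114.00 | 8.00 | 328320.00 | 23040.00
gusset | 720.00 | 36.00 | 29.33 | 25920.00 | 21120.00
Σ | 6960.00 |  |  | 394560.00 | 279360.00
x_c = 394560.00 / 6960.00 = 56.69 mm
y_c = 279360.00 / 6960.00 = 40.14 mm

x_c = 56.69 mm, y_c = 40.14 mm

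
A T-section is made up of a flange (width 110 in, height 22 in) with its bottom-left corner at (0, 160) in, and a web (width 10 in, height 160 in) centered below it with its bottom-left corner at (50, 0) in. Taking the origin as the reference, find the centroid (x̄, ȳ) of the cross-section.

web: A = 10 × 160 = 1600.00, centroid at (55.00, 80.00).
flange: A = 110 × 22 = 2420.00, centroid at (55.00, 171.00).
ΣA = 4020.00 in², ΣAx̄ = 221100.00 in³, ΣAȳ = 541820.00 in³.
x̄ = 221100.00/4020.00 = 55.00 in; ȳ = 541820.00/4020.00 = 134.78 in.

x̄ = 55.00 in, ȳ = 134.78 in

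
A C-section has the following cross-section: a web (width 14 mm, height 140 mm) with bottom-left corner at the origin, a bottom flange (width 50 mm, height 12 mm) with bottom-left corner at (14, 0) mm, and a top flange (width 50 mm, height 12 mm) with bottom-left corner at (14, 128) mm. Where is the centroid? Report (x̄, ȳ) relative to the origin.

Part | A | x̄ᵢ | ȳᵢ | A·x̄ᵢ | A·ȳᵢ
web | 1960.00 | 7.00 | 70.00 | 13720.00 | 137200.00
bottom flange | 600.00 | 39.00 | 6.00 | 23400.00 | 3600.00
top flange | 600.00 | 39.00 | 134.00 | 23400.00 | 80400.00
Σ | 3160.00 |  |  | 60520.00 | 221200.00
x̄ = 60520.00 / 3160.00 = 19.15 mm
ȳ = 221200.00 / 3160.00 = 70.00 mm

x̄ = 19.15 mm, ȳ = 70.00 mm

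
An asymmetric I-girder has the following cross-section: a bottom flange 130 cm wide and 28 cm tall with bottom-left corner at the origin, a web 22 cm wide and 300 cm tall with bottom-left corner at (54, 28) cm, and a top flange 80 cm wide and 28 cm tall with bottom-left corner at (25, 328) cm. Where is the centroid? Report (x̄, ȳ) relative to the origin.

bottom flange: A = 130 × 28 = 3640.00, centroid at (65.00, 14.00).
web: A = 22 × 300 = 6600.00, centroid at (65.00, 178.00).
top flange: A = 80 × 28 = 2240.00, centroid at (65.00, 342.00).
ΣA = 12480.00 cm²
ΣAx̄ = (3640.00)(65.00) + (6600.00)(65.00) + (2240.00)(65.00) = 811200.00 cm³
ΣAȳ = (3640.00)(14.00) + (6600.00)(178.00) + (2240.00)(342.00) = 1991840.00 cm³
x̄ = 811200.00 / 12480.00 = 65.00 cm
ȳ = 1991840.00 / 12480.00 = 159.60 cm

x̄ = 65.00 cm, ȳ = 159.60 cm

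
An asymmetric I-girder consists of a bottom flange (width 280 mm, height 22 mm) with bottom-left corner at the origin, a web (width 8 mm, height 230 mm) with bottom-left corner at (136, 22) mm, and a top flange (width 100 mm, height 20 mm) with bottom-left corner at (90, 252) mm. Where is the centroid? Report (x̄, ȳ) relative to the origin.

bottom flange: A = 280 × 22 = 6160.00, centroid at (140.00, 11.00).
web: A = 8 × 230 = 1840.00, centroid at (140.00, 137.00).
top flange: A = 100 × 20 = 2000.00, centroid at (140.00, 262.00).
ΣA = 10000.00 mm², ΣAx̄ = 1400000.00 mm³, ΣAȳ = 843840.00 mm³.
x̄ = 1400000.00/10000.00 = 140.00 mm; ȳ = 843840.00/10000.00 = 84.38 mm.

x̄ = 140.00 mm, ȳ = 84.38 mm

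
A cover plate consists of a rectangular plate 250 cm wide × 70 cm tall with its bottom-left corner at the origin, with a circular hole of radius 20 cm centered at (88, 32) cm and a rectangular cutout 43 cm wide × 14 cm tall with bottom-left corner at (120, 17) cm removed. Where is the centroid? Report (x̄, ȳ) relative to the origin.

Part | A | x̄ᵢ | ȳᵢ | A·x̄ᵢ | A·ȳᵢ
plate | 17500.00 | 125.00 | 35.00 | 2187500.00 | 612500.00
hole 1 | -1256.64 | 88.00 | 32.00 | -110584.06 | -40212.39
hole 2 | -602.00 | 141.50 | 24.00 | -85183.00 | -14448.00
Σ | 15641.36 |  |  | 1991732.94 | 557839.61
x̄ = 1991732.94 / 15641.36 = 127.34 cm
ȳ = 557839.61 / 15641.36 = 35.66 cm

x̄ = 127.34 cm, ȳ = 35.66 cm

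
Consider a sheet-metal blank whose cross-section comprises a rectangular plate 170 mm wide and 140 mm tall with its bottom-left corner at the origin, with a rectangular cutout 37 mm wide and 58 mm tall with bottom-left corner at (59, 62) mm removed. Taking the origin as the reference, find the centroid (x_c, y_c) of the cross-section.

plate: A = 170 × 140 = 23800.00, centroid at (85.00, 70.00).
hole: A = −(37 × 58) = -2146.00, centroid at (77.50, 91.00).
ΣA = 21654.00 mm²
ΣAx_c = (23800.00)(85.00) + (-2146.00)(77.50) = 1856685.00 mm³
ΣAy_c = (23800.00)(70.00) + (-2146.00)(91.00) = 1470714.00 mm³
x_c = 1856685.00 / 21654.00 = 85.74 mm
y_c = 1470714.00 / 21654.00 = 67.92 mm

x_c = 85.74 mm, y_c = 67.92 mm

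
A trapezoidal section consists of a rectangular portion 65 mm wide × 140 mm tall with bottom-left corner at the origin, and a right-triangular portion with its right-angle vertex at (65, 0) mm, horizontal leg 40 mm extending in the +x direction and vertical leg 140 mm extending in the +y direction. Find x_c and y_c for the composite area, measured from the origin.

Part | A | x̄ᵢ | ȳᵢ | A·x̄ᵢ | A·ȳᵢ
rectangular portion | 9100.00 | 32.50 | 70.00 | 295750.00 | 637000.00
triangular portion | 2800.00 | 78.33 | 46.67 | 219333.33 | 130666.67
Σ | 11900.00 |  |  | 515083.33 | 767666.67
x_c = 515083.33 / 11900.00 = 43.28 mm
y_c = 767666.67 / 11900.00 = 64.51 mm

x_c = 43.28 mm, y_c = 64.51 mm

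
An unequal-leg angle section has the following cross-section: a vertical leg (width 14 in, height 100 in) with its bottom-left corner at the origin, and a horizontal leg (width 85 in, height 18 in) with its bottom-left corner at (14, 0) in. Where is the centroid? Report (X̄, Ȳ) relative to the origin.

X̄ = 32.85 in, Ȳ = 28.59 in

vertical leg: A = 14 × 100 = 1400.00, centroid at (7.00, 50.00).
horizontal leg: A = 85 × 18 = 1530.00, centroid at (56.50, 9.00).
ΣA = 2930.00 in²
ΣAX̄ = (1400.00)(7.00) + (1530.00)(56.50) = 96245.00 in³
ΣAȲ = (1400.00)(50.00) + (1530.00)(9.00) = 83770.00 in³
X̄ = 96245.00 / 2930.00 = 32.85 in
Ȳ = 83770.00 / 2930.00 = 28.59 in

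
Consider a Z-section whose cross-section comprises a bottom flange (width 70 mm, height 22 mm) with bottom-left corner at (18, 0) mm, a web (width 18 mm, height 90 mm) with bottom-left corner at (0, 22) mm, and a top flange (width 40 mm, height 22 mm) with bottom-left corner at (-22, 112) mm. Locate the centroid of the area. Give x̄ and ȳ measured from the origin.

bottom flange: A = 70 × 22 = 1540.00, centroid at (53.00, 11.00).
web: A = 18 × 90 = 1620.00, centroid at (9.00, 67.00).
top flange: A = 40 × 22 = 880.00, centroid at (-2.00, 123.00).
ΣA = 4040.00 mm²
ΣAx̄ = (1540.00)(53.00) + (1620.00)(9.00) + (880.00)(-2.00) = 94440.00 mm³
ΣAȳ = (1540.00)(11.00) + (1620.00)(67.00) + (880.00)(123.00) = 233720.00 mm³
x̄ = 94440.00 / 4040.00 = 23.38 mm
ȳ = 233720.00 / 4040.00 = 57.85 mm

x̄ = 23.38 mm, ȳ = 57.85 mm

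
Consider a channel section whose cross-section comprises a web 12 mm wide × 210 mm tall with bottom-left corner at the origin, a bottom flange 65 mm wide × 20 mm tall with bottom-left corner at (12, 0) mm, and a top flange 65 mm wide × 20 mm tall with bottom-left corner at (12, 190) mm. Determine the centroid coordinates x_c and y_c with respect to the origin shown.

x_c = 25.55 mm, y_c = 105.00 mm

Part | A | x̄ᵢ | ȳᵢ | A·x̄ᵢ | A·ȳᵢ
web | 2520.00 | 6.00 | 105.00 | 15120.00 | 264600.00
bottom flange | 1300.00 | 44.50 | 10.00 | 57850.00 | 13000.00
top flange | 1300.00 | 44.50 | 200.00 | 57850.00 | 260000.00
Σ | 5120.00 |  |  | 130820.00 | 537600.00
x_c = 130820.00 / 5120.00 = 25.55 mm
y_c = 537600.00 / 5120.00 = 105.00 mm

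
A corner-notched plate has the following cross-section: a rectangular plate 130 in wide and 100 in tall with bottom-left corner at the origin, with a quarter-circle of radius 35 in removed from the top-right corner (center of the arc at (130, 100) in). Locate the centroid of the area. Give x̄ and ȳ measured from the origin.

x̄ = 60.99 in, ȳ = 47.19 in

plate: A = 130 × 100 = 13000.00, centroid at (65.00, 50.00).
removed quarter-circle: A = −¼π·35² = -962.11, centroid at (115.15, 85.15).
ΣA = 12037.89 in²
ΣAx̄ = (13000.00)(65.00) + (-962.11)(115.15) = 734217.01 in³
ΣAȳ = (13000.00)(50.00) + (-962.11)(85.15) = 568080.39 in³
x̄ = 734217.01 / 12037.89 = 60.99 in
ȳ = 568080.39 / 12037.89 = 47.19 in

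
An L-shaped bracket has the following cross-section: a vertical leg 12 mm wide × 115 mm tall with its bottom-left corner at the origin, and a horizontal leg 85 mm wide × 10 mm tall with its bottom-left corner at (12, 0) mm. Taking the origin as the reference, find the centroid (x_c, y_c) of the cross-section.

Part | A | x̄ᵢ | ȳᵢ | A·x̄ᵢ | A·ȳᵢ
vertical leg | 1380.00 | 6.00 | 57.50 | 8280.00 | 79350.00
horizontal leg | 850.00 | 54.50 | 5.00 | 46325.00 | 4250.00
Σ | 2230.00 |  |  | 54605.00 | 83600.00
x_c = 54605.00 / 2230.00 = 24.49 mm
y_c = 83600.00 / 2230.00 = 37.49 mm

x_c = 24.49 mm, y_c = 37.49 mm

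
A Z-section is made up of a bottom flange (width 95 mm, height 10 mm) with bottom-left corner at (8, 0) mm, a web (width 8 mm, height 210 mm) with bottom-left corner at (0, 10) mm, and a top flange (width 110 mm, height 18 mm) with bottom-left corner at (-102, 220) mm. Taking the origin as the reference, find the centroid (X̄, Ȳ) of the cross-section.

X̄ = -7.29 mm, Ȳ = 141.30 mm

bottom flange: A = 95 × 10 = 950.00, centroid at (55.50, 5.00).
web: A = 8 × 210 = 1680.00, centroid at (4.00, 115.00).
top flange: A = 110 × 18 = 1980.00, centroid at (-47.00, 229.00).
ΣA = 4610.00 mm², ΣAX̄ = -33615.00 mm³, ΣAȲ = 651370.00 mm³.
X̄ = -33615.00/4610.00 = -7.29 mm; Ȳ = 651370.00/4610.00 = 141.30 mm.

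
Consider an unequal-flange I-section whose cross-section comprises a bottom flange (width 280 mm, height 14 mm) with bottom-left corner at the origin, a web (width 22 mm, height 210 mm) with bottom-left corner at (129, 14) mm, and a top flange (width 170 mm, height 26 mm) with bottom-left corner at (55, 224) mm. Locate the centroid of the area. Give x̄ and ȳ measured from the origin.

x̄ = 140.00 mm, ȳ = 125.37 mm

bottom flange: A = 280 × 14 = 3920.00, centroid at (140.00, 7.00).
web: A = 22 × 210 = 4620.00, centroid at (140.00, 119.00).
top flange: A = 170 × 26 = 4420.00, centroid at (140.00, 237.00).
ΣA = 12960.00 mm², ΣAx̄ = 1814400.00 mm³, ΣAȳ = 1624760.00 mm³.
x̄ = 1814400.00/12960.00 = 140.00 mm; ȳ = 1624760.00/12960.00 = 125.37 mm.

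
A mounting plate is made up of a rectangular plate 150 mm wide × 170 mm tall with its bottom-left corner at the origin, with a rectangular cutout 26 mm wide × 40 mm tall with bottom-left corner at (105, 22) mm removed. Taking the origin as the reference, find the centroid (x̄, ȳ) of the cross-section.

x̄ = 73.17 mm, ȳ = 86.83 mm

plate: A = 150 × 170 = 25500.00, centroid at (75.00, 85.00).
hole: A = −(26 × 40) = -1040.00, centroid at (118.00, 42.00).
ΣA = 24460.00 mm²
ΣAx̄ = (25500.00)(75.00) + (-1040.00)(118.00) = 1789780.00 mm³
ΣAȳ = (25500.00)(85.00) + (-1040.00)(42.00) = 2123820.00 mm³
x̄ = 1789780.00 / 24460.00 = 73.17 mm
ȳ = 2123820.00 / 24460.00 = 86.83 mm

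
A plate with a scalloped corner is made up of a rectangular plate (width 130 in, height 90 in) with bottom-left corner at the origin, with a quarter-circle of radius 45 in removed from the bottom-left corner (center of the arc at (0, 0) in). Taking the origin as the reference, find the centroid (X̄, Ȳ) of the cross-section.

plate: A = 130 × 90 = 11700.00, centroid at (65.00, 45.00).
removed quarter-circle: A = −¼π·45² = -1590.43, centroid at (19.10, 19.10).
ΣA = 10109.57 in²
ΣAX̄ = (11700.00)(65.00) + (-1590.43)(19.10) = 730125.00 in³
ΣAȲ = (11700.00)(45.00) + (-1590.43)(19.10) = 496125.00 in³
X̄ = 730125.00 / 10109.57 = 72.22 in
Ȳ = 496125.00 / 10109.57 = 49.07 in

X̄ = 72.22 in, Ȳ = 49.07 in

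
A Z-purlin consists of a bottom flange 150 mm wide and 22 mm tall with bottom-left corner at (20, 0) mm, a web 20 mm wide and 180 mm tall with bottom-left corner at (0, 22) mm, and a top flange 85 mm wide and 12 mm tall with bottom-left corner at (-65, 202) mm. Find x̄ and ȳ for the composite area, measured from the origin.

x̄ = 41.23 mm, ȳ = 82.28 mm

bottom flange: A = 150 × 22 = 3300.00, centroid at (95.00, 11.00).
web: A = 20 × 180 = 3600.00, centroid at (10.00, 112.00).
top flange: A = 85 × 12 = 1020.00, centroid at (-22.50, 208.00).
ΣA = 7920.00 mm², ΣAx̄ = 326550.00 mm³, ΣAȳ = 651660.00 mm³.
x̄ = 326550.00/7920.00 = 41.23 mm; ȳ = 651660.00/7920.00 = 82.28 mm.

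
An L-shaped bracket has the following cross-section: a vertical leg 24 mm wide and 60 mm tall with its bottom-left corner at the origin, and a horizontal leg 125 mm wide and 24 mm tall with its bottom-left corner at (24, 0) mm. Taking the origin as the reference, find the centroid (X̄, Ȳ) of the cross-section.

X̄ = 62.34 mm, Ȳ = 17.84 mm

vertical leg: A = 24 × 60 = 1440.00, centroid at (12.00, 30.00).
horizontal leg: A = 125 × 24 = 3000.00, centroid at (86.50, 12.00).
ΣA = 4440.00 mm², ΣAX̄ = 276780.00 mm³, ΣAȲ = 79200.00 mm³.
X̄ = 276780.00/4440.00 = 62.34 mm; Ȳ = 79200.00/4440.00 = 17.84 mm.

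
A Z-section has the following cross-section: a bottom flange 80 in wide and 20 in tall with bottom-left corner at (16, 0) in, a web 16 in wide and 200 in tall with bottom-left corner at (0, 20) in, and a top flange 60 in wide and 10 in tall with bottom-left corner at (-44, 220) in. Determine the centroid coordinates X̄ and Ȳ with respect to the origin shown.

Part | A | x̄ᵢ | ȳᵢ | A·x̄ᵢ | A·ȳᵢ
bottom flange | 1600.00 | 56.00 | 10.00 | 89600.00 | 16000.00
web | 3200.00 | 8.00 | 120.00 | 25600.00 | 384000.00
top flange | 600.00 | -14.00 | 225.00 | -8400.00 | 135000.00
Σ | 5400.00 |  |  | 106800.00 | 535000.00
X̄ = 106800.00 / 5400.00 = 19.78 in
Ȳ = 535000.00 / 5400.00 = 99.07 in

X̄ = 19.78 in, Ȳ = 99.07 in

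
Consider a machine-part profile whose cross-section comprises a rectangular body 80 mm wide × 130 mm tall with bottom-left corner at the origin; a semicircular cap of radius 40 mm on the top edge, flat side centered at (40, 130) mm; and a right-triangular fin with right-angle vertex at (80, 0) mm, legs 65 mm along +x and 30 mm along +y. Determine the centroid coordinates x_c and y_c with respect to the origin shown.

x_c = 44.33 mm, y_c = 75.97 mm

rectangular body: A = 80 × 130 = 10400.00, centroid at (40.00, 65.00).
semicircular top: A = ½π·40² = 2513.27, centroid at (40.00, 146.98).
triangular fin: A = ½·65·30 = 975.00, centroid at (101.67, 10.00).
ΣA = 13888.27 mm², ΣAx_c = 615655.96 mm³, ΣAy_c = 1055142.30 mm³.
x_c = 615655.96/13888.27 = 44.33 mm; y_c = 1055142.30/13888.27 = 75.97 mm.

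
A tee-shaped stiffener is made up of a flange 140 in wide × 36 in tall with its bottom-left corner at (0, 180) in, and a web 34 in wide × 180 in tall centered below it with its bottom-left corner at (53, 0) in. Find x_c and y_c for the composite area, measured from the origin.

x_c = 70.00 in, y_c = 138.77 in

Part | A | x̄ᵢ | ȳᵢ | A·x̄ᵢ | A·ȳᵢ
web | 6120.00 | 70.00 | 90.00 | 428400.00 | 550800.00
flange | 5040.00 | 70.00 | 198.00 | 352800.00 | 997920.00
Σ | 11160.00 |  |  | 781200.00 | 1548720.00
x_c = 781200.00 / 11160.00 = 70.00 in
y_c = 1548720.00 / 11160.00 = 138.77 in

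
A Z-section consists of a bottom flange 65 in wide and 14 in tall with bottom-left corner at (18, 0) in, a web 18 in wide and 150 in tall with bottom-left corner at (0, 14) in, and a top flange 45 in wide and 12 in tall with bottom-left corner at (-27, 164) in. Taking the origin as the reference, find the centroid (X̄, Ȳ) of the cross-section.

bottom flange: A = 65 × 14 = 910.00, centroid at (50.50, 7.00).
web: A = 18 × 150 = 2700.00, centroid at (9.00, 89.00).
top flange: A = 45 × 12 = 540.00, centroid at (-4.50, 170.00).
ΣA = 4150.00 in²
ΣAX̄ = (910.00)(50.50) + (2700.00)(9.00) + (540.00)(-4.50) = 67825.00 in³
ΣAȲ = (910.00)(7.00) + (2700.00)(89.00) + (540.00)(170.00) = 338470.00 in³
X̄ = 67825.00 / 4150.00 = 16.34 in
Ȳ = 338470.00 / 4150.00 = 81.56 in

X̄ = 16.34 in, Ȳ = 81.56 in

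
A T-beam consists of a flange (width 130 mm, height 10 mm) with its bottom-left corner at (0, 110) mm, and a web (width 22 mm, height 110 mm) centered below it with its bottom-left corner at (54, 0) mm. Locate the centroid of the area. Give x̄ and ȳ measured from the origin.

Part | A | x̄ᵢ | ȳᵢ | A·x̄ᵢ | A·ȳᵢ
web | 2420.00 | 65.00 | 55.00 | 157300.00 | 133100.00
flange | 1300.00 | 65.00 | 115.00 | 84500.00 | 149500.00
Σ | 3720.00 |  |  | 241800.00 | 282600.00
x̄ = 241800.00 / 3720.00 = 65.00 mm
ȳ = 282600.00 / 3720.00 = 75.97 mm

x̄ = 65.00 mm, ȳ = 75.97 mm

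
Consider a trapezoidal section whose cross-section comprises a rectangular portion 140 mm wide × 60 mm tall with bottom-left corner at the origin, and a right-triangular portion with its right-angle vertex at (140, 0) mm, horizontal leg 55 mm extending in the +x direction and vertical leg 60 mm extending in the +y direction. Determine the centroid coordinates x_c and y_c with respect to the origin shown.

x_c = 84.50 mm, y_c = 28.36 mm

rectangular portion: A = 140 × 60 = 8400.00, centroid at (70.00, 30.00).
triangular portion: A = ½·55·60 = 1650.00, centroid at (158.33, 20.00).
ΣA = 10050.00 mm²
ΣAx_c = (8400.00)(70.00) + (1650.00)(158.33) = 849250.00 mm³
ΣAy_c = (8400.00)(30.00) + (1650.00)(20.00) = 285000.00 mm³
x_c = 849250.00 / 10050.00 = 84.50 mm
y_c = 285000.00 / 10050.00 = 28.36 mm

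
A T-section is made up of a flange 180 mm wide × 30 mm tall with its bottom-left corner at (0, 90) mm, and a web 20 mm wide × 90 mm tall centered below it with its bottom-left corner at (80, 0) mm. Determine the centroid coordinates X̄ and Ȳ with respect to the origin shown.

X̄ = 90.00 mm, Ȳ = 90.00 mm

web: A = 20 × 90 = 1800.00, centroid at (90.00, 45.00).
flange: A = 180 × 30 = 5400.00, centroid at (90.00, 105.00).
ΣA = 7200.00 mm²
ΣAX̄ = (1800.00)(90.00) + (5400.00)(90.00) = 648000.00 mm³
ΣAȲ = (1800.00)(45.00) + (5400.00)(105.00) = 648000.00 mm³
X̄ = 648000.00 / 7200.00 = 90.00 mm
Ȳ = 648000.00 / 7200.00 = 90.00 mm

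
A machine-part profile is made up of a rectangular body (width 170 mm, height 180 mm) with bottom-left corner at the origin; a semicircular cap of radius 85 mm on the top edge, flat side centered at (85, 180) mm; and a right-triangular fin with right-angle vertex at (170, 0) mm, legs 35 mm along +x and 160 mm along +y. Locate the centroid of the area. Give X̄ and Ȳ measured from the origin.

Part | A | x̄ᵢ | ȳᵢ | A·x̄ᵢ | A·ȳᵢ
rectangular body | 30600.00 | 85.00 | 90.00 | 2601000.00 | 2754000.00
semicircular top | 11349.00 | 85.00 | 216.08 | 964665.29 | 2452237.29
triangular fin | 2800.00 | 181.67 | 53.33 | 508666.67 | 149333.33
Σ | 44749.00 |  |  | 4074331.96 | 5355570.62
X̄ = 4074331.96 / 44749.00 = 91.05 mm
Ȳ = 5355570.62 / 44749.00 = 119.68 mm

X̄ = 91.05 mm, Ȳ = 119.68 mm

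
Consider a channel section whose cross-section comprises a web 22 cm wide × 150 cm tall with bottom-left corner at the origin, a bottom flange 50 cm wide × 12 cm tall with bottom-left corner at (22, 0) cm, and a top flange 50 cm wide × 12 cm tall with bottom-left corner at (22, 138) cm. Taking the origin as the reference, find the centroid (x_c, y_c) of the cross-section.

x_c = 20.60 cm, y_c = 75.00 cm

web: A = 22 × 150 = 3300.00, centroid at (11.00, 75.00).
bottom flange: A = 50 × 12 = 600.00, centroid at (47.00, 6.00).
top flange: A = 50 × 12 = 600.00, centroid at (47.00, 144.00).
ΣA = 4500.00 cm²
ΣAx_c = (3300.00)(11.00) + (600.00)(47.00) + (600.00)(47.00) = 92700.00 cm³
ΣAy_c = (3300.00)(75.00) + (600.00)(6.00) + (600.00)(144.00) = 337500.00 cm³
x_c = 92700.00 / 4500.00 = 20.60 cm
y_c = 337500.00 / 4500.00 = 75.00 cm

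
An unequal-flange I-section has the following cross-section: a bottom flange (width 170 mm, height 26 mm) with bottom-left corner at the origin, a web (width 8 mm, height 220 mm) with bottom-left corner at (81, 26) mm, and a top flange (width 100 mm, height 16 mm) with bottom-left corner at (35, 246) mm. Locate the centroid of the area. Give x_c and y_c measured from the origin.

x_c = 85.00 mm, y_c = 90.39 mm

Part | A | x̄ᵢ | ȳᵢ | A·x̄ᵢ | A·ȳᵢ
bottom flange | 4420.00 | 85.00 | 13.00 | 375700.00 | 57460.00
web | 1760.00 | 85.00 | 136.00 | 149600.00 | 239360.00
top flange | 1600.00 | 85.00 | 254.00 | 136000.00 | 406400.00
Σ | 7780.00 |  |  | 661300.00 | 703220.00
x_c = 661300.00 / 7780.00 = 85.00 mm
y_c = 703220.00 / 7780.00 = 90.39 mm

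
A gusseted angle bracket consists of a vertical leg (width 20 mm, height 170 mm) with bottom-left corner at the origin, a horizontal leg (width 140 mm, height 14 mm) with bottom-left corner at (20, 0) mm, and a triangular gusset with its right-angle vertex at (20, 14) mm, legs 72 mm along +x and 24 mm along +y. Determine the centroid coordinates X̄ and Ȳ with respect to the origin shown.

Part | A | x̄ᵢ | ȳᵢ | A·x̄ᵢ | A·ȳᵢ
vertical leg | 3400.00 | 10.00 | 85.00 | 34000.00 | 289000.00
horizontal leg | 1960.00 | 90.00 | 7.00 | 176400.00 | 13720.00
gusset | 864.00 | 44.00 | 22.00 | 38016.00 | 19008.00
Σ | 6224.00 |  |  | 248416.00 | 321728.00
X̄ = 248416.00 / 6224.00 = 39.91 mm
Ȳ = 321728.00 / 6224.00 = 51.69 mm

X̄ = 39.91 mm, Ȳ = 51.69 mm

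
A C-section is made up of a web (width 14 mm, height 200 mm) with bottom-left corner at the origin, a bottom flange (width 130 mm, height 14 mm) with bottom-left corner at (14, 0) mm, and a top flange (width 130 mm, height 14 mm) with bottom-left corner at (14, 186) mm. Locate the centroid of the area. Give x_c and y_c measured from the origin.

x_c = 47.70 mm, y_c = 100.00 mm

web: A = 14 × 200 = 2800.00, centroid at (7.00, 100.00).
bottom flange: A = 130 × 14 = 1820.00, centroid at (79.00, 7.00).
top flange: A = 130 × 14 = 1820.00, centroid at (79.00, 193.00).
ΣA = 6440.00 mm², ΣAx_c = 307160.00 mm³, ΣAy_c = 644000.00 mm³.
x_c = 307160.00/6440.00 = 47.70 mm; y_c = 644000.00/6440.00 = 100.00 mm.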